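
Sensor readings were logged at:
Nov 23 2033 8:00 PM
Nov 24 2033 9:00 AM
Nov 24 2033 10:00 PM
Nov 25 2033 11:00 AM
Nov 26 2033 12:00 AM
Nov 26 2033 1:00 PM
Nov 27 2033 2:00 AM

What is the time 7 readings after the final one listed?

Gaps: 13, 13, 13, 13, 13, 13 hours — each event is 13 hours after the previous one.
Nov 27 2033 2:00 AM + 13 h = Nov 27 2033 3:00 PM.
Nov 27 2033 3:00 PM + 13 h = Nov 28 2033 4:00 AM.
Nov 28 2033 4:00 AM + 13 h = Nov 28 2033 5:00 PM.
Nov 28 2033 5:00 PM + 13 h = Nov 29 2033 6:00 AM.
Nov 29 2033 6:00 AM + 13 h = Nov 29 2033 7:00 PM.
Nov 29 2033 7:00 PM + 13 h = Nov 30 2033 8:00 AM.
Nov 30 2033 8:00 AM + 13 h = Nov 30 2033 9:00 PM.

Nov 30 2033 9:00 PM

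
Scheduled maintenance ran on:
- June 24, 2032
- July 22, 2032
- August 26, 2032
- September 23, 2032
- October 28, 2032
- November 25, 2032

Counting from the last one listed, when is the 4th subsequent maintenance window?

All dates are Thursdays, 28, 35, 28, 35, 28 days apart.
Specifically, the 4th Thursday of each month.
4th Thursday of December 2032: December 23, 2032.
4th Thursday of January 2033: January 27, 2033.
February 2033 — 4th Thursday is February 24, 2033.
March 2033 — 4th Thursday is March 24, 2033.

March 24, 2033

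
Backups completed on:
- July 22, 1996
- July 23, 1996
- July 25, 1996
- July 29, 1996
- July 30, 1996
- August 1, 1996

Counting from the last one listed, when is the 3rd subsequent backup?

August 8, 1996

Every event lands on a Monday or Tuesday or Thursday (gaps cycle 1, 2, 4, 1, 2).
So the schedule is: every Monday, Tuesday and Thursday.
The following Monday is August 5, 1996.
The following Tuesday is August 6, 1996.
The following Thursday is August 8, 1996.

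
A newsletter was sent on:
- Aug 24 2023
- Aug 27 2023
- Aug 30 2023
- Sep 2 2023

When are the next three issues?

Gaps between consecutive events: 3, 3, 3 days — a constant 3-day interval.
Sep 2 2023 + 3 days = Sep 5 2023.
Sep 5 2023 + 3 days = Sep 8 2023.
Sep 8 2023 + 3 days = Sep 11 2023.

Sep 5 2023, Sep 8 2023, Sep 11 2023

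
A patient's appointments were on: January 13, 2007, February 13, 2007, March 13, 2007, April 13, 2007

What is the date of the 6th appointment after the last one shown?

The day-of-month is always 13 (31, 28, 31 days between events).
So this recurs on the 13th of each month.
May 2007: May 13, 2007.
Next: June 2007 → June 13, 2007.
July 2007: July 13, 2007.
August 2007: August 13, 2007.
September 2007: September 13, 2007.
Next: October 2007 → October 13, 2007.

October 13, 2007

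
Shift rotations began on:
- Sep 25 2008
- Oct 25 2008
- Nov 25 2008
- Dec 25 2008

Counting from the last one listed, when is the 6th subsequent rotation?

Gaps: 30, 31, 30 days — not constant. Every event is on the 25th of the month.
Pattern: the 25th of each month.
Next: January 2009 → Jan 25 2009.
February 2009: Feb 25 2009.
March 2009: Mar 25 2009.
Next: April 2009 → Apr 25 2009.
May 2009: May 25 2009.
Next: June 2009 → Jun 25 2009.

Jun 25 2009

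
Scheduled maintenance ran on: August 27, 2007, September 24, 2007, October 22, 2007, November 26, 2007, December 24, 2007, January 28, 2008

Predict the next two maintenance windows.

February 25, 2008; March 24, 2008

All dates are Mondays, 28, 28, 35, 28, 35 days apart.
Specifically, the 4th Monday of each month.
4th Monday of February 2008: February 25, 2008.
4th Monday of March 2008: March 24, 2008.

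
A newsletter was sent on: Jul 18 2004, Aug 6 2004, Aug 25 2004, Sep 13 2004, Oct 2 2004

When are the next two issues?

The spacing is 19, 19, 19, 19 days — always 19 days.
Oct 2 2004 + 19 days = Oct 21 2004.
Oct 21 2004 + 19 days = Nov 9 2004.

Oct 21 2004, Nov 9 2004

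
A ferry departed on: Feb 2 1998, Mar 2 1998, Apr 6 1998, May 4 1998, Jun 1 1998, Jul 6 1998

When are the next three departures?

Gaps: 28, 35, 28, 28, 35 days — a mix of 28 and 35. Every date is a Monday.
Each is the 1st Monday of its month.
August 1998 — 1st Monday is Aug 3 1998.
1st Monday of September 1998: Sep 7 1998.
1st Monday of October 1998: Oct 5 1998.

Aug 3 1998, Sep 7 1998, Oct 5 1998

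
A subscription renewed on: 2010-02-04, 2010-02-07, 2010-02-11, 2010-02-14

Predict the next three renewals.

Gaps: 3, 4, 3 days — not constant, but cyclic with period 2.
The events fall on every Thursday and Sunday.
The following Thursday is 2010-02-18.
The following Sunday is 2010-02-21.
Next Thursday: 2010-02-25.

2010-02-18, 2010-02-21, 2010-02-25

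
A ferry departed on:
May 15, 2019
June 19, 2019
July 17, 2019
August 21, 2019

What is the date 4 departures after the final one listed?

December 18, 2019

These are Wednesdays at 28- or 35-day spacing (35, 28, 35).
The pattern: 3rd Wednesday of the month.
September 2019 — 3rd Wednesday is September 18, 2019.
October 2019 — 3rd Wednesday is October 16, 2019.
3rd Wednesday of November 2019: November 20, 2019.
3rd Wednesday of December 2019: December 18, 2019.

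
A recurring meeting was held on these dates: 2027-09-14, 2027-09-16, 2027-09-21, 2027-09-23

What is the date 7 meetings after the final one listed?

Every event lands on a Tuesday or Thursday (gaps cycle 2, 5, 2).
So the schedule is: every Tuesday and Thursday.
Next Tuesday: 2027-09-28.
The following Thursday is 2027-09-30.
Next Tuesday: 2027-10-05.
Next Thursday: 2027-10-07.
The following Tuesday is 2027-10-12.
The following Thursday is 2027-10-14.
Next Tuesday: 2027-10-19.

2027-10-19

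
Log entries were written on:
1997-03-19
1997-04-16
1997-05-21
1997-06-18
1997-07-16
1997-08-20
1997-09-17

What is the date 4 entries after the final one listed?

Gaps: 28, 35, 28, 28, 35, 28 days — a mix of 28 and 35. Every date is a Wednesday.
Each is the 3rd Wednesday of its month.
October 1997 — 3rd Wednesday is 1997-10-15.
3rd Wednesday of November 1997: 1997-11-19.
December 1997 — 3rd Wednesday is 1997-12-17.
3rd Wednesday of January 1998: 1998-01-21.

1998-01-21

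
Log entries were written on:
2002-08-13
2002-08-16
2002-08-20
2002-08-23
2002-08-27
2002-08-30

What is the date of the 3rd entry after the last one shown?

Gaps: 3, 4, 3, 4, 3 days — not constant, but cyclic with period 2.
The events fall on every Tuesday and Friday.
Next Tuesday: 2002-09-03.
Next Friday: 2002-09-06.
Next Tuesday: 2002-09-10.

2002-09-10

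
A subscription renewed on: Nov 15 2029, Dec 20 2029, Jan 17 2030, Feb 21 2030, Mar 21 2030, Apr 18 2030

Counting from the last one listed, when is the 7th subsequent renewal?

All dates are Thursdays, 35, 28, 35, 28, 28 days apart.
Specifically, the 3rd Thursday of each month.
May 2030 — 3rd Thursday is May 16 2030.
3rd Thursday of June 2030: Jun 20 2030.
3rd Thursday of July 2030: Jul 18 2030.
August 2030 — 3rd Thursday is Aug 15 2030.
3rd Thursday of September 2030: Sep 19 2030.
3rd Thursday of October 2030: Oct 17 2030.
November 2030 — 3rd Thursday is Nov 21 2030.

Nov 21 2030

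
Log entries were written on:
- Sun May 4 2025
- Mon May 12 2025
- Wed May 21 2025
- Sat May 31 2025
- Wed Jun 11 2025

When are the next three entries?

Mon Jun 23 2025, Sun Jul 6 2025, Sun Jul 20 2025

The spacing grows by 1 each time: 8, 9, 10, 11 days.
Next gap: 12 days. Wed Jun 11 2025 + 12 days = Mon Jun 23 2025.
Next gap: 13 days. Mon Jun 23 2025 + 13 days = Sun Jul 6 2025.
Next gap: 14 days. Sun Jul 6 2025 + 14 days = Sun Jul 20 2025.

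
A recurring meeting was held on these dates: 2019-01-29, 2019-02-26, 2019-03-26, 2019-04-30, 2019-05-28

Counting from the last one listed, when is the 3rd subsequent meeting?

2019-08-27

Every date is a Tuesday; gaps 28, 28, 35, 28 days.
Each is the last Tuesday of its month (at least one falls on the 29th or later, ruling out '4th Tuesday').
June 2019 ends with Tuesday 2019-06-25.
July 2019 ends with Tuesday 2019-07-30.
August 2019 ends with Tuesday 2019-08-27.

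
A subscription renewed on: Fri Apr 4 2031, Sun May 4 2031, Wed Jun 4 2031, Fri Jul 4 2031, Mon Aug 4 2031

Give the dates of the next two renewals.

Gaps: 30, 31, 30, 31 days — not constant. Every event is on the 4th of the month.
Pattern: the 4th of each month.
Next: September 2031 → Thu Sep 4 2031.
October 2031: Sat Oct 4 2031.

Thu Sep 4 2031, Sat Oct 4 2031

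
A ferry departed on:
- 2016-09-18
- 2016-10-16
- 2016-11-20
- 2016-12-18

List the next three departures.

Gaps: 28, 35, 28 days — a mix of 28 and 35. Every date is a Sunday.
Each is the 3rd Sunday of its month.
3rd Sunday of January 2017: 2017-01-15.
February 2017 — 3rd Sunday is 2017-02-19.
March 2017 — 3rd Sunday is 2017-03-19.

2017-01-15, 2017-02-19, 2017-03-19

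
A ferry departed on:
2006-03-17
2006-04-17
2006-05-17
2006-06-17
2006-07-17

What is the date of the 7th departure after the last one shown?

Gaps: 31, 30, 31, 30 days — not constant. Every event is on the 17th of the month.
Pattern: the 17th of each month.
Next: August 2006 → 2006-08-17.
September 2006: 2006-09-17.
October 2006: 2006-10-17.
Next: November 2006 → 2006-11-17.
Next: December 2006 → 2006-12-17.
Next: January 2007 → 2007-01-17.
Next: February 2007 → 2007-02-17.

2007-02-17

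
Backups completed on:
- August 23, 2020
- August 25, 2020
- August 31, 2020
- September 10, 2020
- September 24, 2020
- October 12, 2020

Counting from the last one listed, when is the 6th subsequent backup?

The spacing grows by 4 each time: 2, 6, 10, 14, 18 days.
Next gap: 22 days. October 12, 2020 + 22 days = November 3, 2020.
Next gap: 26 days. November 3, 2020 + 26 days = November 29, 2020.
Next gap: 30 days. November 29, 2020 + 30 days = December 29, 2020.
Next gap: 34 days. December 29, 2020 + 34 days = February 1, 2021.
Next gap: 38 days. February 1, 2021 + 38 days = March 11, 2021.
Next gap: 42 days. March 11, 2021 + 42 days = April 22, 2021.

April 22, 2021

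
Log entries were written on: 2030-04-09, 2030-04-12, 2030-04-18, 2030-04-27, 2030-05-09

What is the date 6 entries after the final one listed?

Gaps: 3, 6, 9, 12 days — each gap is 3 larger than the previous one.
Next gap: 15 days. 2030-05-09 + 15 days = 2030-05-24.
Next gap: 18 days. 2030-05-24 + 18 days = 2030-06-11.
Next gap: 21 days. 2030-06-11 + 21 days = 2030-07-02.
Next gap: 24 days. 2030-07-02 + 24 days = 2030-07-26.
Next gap: 27 days. 2030-07-26 + 27 days = 2030-08-22.
Next gap: 30 days. 2030-08-22 + 30 days = 2030-09-21.

2030-09-21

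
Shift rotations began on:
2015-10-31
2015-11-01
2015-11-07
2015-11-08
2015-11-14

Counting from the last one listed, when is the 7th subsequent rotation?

The gap pattern 1, 6, 1, 6 repeats every 2 events.
These are the Saturdays and Sundays of each week.
The following Sunday is 2015-11-15.
Next Saturday: 2015-11-21.
The following Sunday is 2015-11-22.
The following Saturday is 2015-11-28.
The following Sunday is 2015-11-29.
The following Saturday is 2015-12-05.
Next Sunday: 2015-12-06.

2015-12-06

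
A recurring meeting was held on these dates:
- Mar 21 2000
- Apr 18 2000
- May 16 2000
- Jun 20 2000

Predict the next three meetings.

Jul 18 2000, Aug 15 2000, Sep 19 2000

Gaps: 28, 28, 35 days — a mix of 28 and 35. Every date is a Tuesday.
Each is the 3rd Tuesday of its month.
3rd Tuesday of July 2000: Jul 18 2000.
3rd Tuesday of August 2000: Aug 15 2000.
3rd Tuesday of September 2000: Sep 19 2000.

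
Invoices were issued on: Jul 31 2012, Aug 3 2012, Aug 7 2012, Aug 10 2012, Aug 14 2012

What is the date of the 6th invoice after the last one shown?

Every event lands on a Tuesday or Friday (gaps cycle 3, 4, 3, 4).
So the schedule is: every Tuesday and Friday.
The following Friday is Aug 17 2012.
The following Tuesday is Aug 21 2012.
Next Friday: Aug 24 2012.
Next Tuesday: Aug 28 2012.
Next Friday: Aug 31 2012.
The following Tuesday is Sep 4 2012.

Sep 4 2012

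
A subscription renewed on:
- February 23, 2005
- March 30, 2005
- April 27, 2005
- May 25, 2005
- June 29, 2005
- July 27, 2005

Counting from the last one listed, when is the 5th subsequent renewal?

December 28, 2005

These are Wednesdays with 35, 28, 28, 35, 28-day gaps.
Each is the final Wednesday of its month — March 30, 2005 is past the 28th, so '4th Wednesday' doesn't fit.
Last Wednesday of August 2005: August 31, 2005.
Last Wednesday of September 2005: September 28, 2005.
October 2005 ends with Wednesday October 26, 2005.
November 2005 ends with Wednesday November 30, 2005.
Last Wednesday of December 2005: December 28, 2005.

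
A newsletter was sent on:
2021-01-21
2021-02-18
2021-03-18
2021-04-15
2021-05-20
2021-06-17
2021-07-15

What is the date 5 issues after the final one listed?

Gaps: 28, 28, 28, 35, 28, 28 days — a mix of 28 and 35. Every date is a Thursday.
Each is the 3rd Thursday of its month.
August 2021 — 3rd Thursday is 2021-08-19.
3rd Thursday of September 2021: 2021-09-16.
3rd Thursday of October 2021: 2021-10-21.
November 2021 — 3rd Thursday is 2021-11-18.
December 2021 — 3rd Thursday is 2021-12-16.

2021-12-16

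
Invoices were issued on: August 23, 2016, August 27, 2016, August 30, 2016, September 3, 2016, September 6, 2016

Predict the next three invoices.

September 10, 2016; September 13, 2016; September 17, 2016

Gaps: 4, 3, 4, 3 days — not constant, but cyclic with period 2.
The events fall on every Tuesday and Saturday.
The following Saturday is September 10, 2016.
The following Tuesday is September 13, 2016.
Next Saturday: September 17, 2016.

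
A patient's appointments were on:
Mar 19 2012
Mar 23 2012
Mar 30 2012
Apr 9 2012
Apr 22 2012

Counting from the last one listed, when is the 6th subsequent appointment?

Sep 10 2012

Intervals are 4, 7, 10, 13 days — an arithmetic progression with common difference 3.
Next gap: 16 days. Apr 22 2012 + 16 days = May 8 2012.
Next gap: 19 days. May 8 2012 + 19 days = May 27 2012.
Next gap: 22 days. May 27 2012 + 22 days = Jun 18 2012.
Next gap: 25 days. Jun 18 2012 + 25 days = Jul 13 2012.
Next gap: 28 days. Jul 13 2012 + 28 days = Aug 10 2012.
Next gap: 31 days. Aug 10 2012 + 31 days = Sep 10 2012.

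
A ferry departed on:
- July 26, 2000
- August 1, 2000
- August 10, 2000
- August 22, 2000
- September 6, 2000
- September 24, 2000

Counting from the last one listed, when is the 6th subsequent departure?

The spacing grows by 3 each time: 6, 9, 12, 15, 18 days.
Next gap: 21 days. September 24, 2000 + 21 days = October 15, 2000.
Next gap: 24 days. October 15, 2000 + 24 days = November 8, 2000.
Next gap: 27 days. November 8, 2000 + 27 days = December 5, 2000.
Next gap: 30 days. December 5, 2000 + 30 days = January 4, 2001.
Next gap: 33 days. January 4, 2001 + 33 days = February 6, 2001.
Next gap: 36 days. February 6, 2001 + 36 days = March 14, 2001.

March 14, 2001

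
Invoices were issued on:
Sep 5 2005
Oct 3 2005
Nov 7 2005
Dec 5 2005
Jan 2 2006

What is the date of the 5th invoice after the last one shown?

Gaps: 28, 35, 28, 28 days — a mix of 28 and 35. Every date is a Monday.
Each is the 1st Monday of its month.
1st Monday of February 2006: Feb 6 2006.
March 2006 — 1st Monday is Mar 6 2006.
1st Monday of April 2006: Apr 3 2006.
May 2006 — 1st Monday is May 1 2006.
June 2006 — 1st Monday is Jun 5 2006.

Jun 5 2006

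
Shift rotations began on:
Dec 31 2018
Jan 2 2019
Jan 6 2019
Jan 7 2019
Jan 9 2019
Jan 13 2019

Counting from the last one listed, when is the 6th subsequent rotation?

Jan 27 2019

Every event lands on a Monday or Wednesday or Sunday (gaps cycle 2, 4, 1, 2, 4).
So the schedule is: every Monday, Wednesday and Sunday.
Next Monday: Jan 14 2019.
Next Wednesday: Jan 16 2019.
The following Sunday is Jan 20 2019.
Next Monday: Jan 21 2019.
The following Wednesday is Jan 23 2019.
Next Sunday: Jan 27 2019.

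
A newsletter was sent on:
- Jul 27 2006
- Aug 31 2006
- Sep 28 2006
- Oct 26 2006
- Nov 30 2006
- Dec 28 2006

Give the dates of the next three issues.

Jan 25 2007, Feb 22 2007, Mar 29 2007

All Thursdays; the gaps (35, 28, 28, 35, 28) vary with month length.
This is the last Thursday of each month.
January 2007 ends with Thursday Jan 25 2007.
Last Thursday of February 2007: Feb 22 2007.
Last Thursday of March 2007: Mar 29 2007.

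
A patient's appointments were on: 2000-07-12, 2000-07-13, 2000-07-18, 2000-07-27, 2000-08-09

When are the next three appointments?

2000-08-26, 2000-09-16, 2000-10-11

Intervals are 1, 5, 9, 13 days — an arithmetic progression with common difference 4.
Next gap: 17 days. 2000-08-09 + 17 days = 2000-08-26.
Next gap: 21 days. 2000-08-26 + 21 days = 2000-09-16.
Next gap: 25 days. 2000-09-16 + 25 days = 2000-10-11.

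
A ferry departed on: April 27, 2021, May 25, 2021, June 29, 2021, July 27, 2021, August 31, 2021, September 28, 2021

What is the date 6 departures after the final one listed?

These are Tuesdays with 28, 35, 28, 35, 28-day gaps.
Each is the final Tuesday of its month — June 29, 2021 is past the 28th, so '4th Tuesday' doesn't fit.
Last Tuesday of October 2021: October 26, 2021.
November 2021 ends with Tuesday November 30, 2021.
December 2021 ends with Tuesday December 28, 2021.
Last Tuesday of January 2022: January 25, 2022.
Last Tuesday of February 2022: February 22, 2022.
Last Tuesday of March 2022: March 29, 2022.

March 29, 2022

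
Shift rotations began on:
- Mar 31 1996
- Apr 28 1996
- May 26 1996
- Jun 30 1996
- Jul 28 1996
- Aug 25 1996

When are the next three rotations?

Sep 29 1996, Oct 27 1996, Nov 24 1996

Every date is a Sunday; gaps 28, 28, 35, 28, 28 days.
Each is the last Sunday of its month (at least one falls on the 29th or later, ruling out '4th Sunday').
September 1996 ends with Sunday Sep 29 1996.
October 1996 ends with Sunday Oct 27 1996.
Last Sunday of November 1996: Nov 24 1996.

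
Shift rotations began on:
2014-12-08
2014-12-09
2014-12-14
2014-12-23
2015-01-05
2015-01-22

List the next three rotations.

Intervals are 1, 5, 9, 13, 17 days — an arithmetic progression with common difference 4.
Next gap: 21 days. 2015-01-22 + 21 days = 2015-02-12.
Next gap: 25 days. 2015-02-12 + 25 days = 2015-03-09.
Next gap: 29 days. 2015-03-09 + 29 days = 2015-04-07.

2015-02-12, 2015-03-09, 2015-04-07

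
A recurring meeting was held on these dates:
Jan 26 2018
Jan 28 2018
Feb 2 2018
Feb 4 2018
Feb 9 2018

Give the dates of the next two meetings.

The gap pattern 2, 5, 2, 5 repeats every 2 events.
These are the Fridays and Sundays of each week.
Next Sunday: Feb 11 2018.
The following Friday is Feb 16 2018.

Feb 11 2018, Feb 16 2018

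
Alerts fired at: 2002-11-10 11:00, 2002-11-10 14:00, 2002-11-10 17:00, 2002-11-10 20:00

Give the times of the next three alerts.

The interval is a steady 3 hours (3, 3, 3).
2002-11-10 20:00 + 3 h = 2002-11-10 23:00.
2002-11-10 23:00 + 3 h = 2002-11-11 02:00.
2002-11-11 02:00 + 3 h = 2002-11-11 05:00.

2002-11-10 23:00, 2002-11-11 02:00, 2002-11-11 05:00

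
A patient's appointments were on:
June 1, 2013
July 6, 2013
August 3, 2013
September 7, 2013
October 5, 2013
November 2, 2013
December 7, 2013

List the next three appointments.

January 4, 2014; February 1, 2014; March 1, 2014

Gaps: 35, 28, 35, 28, 28, 35 days — a mix of 28 and 35. Every date is a Saturday.
Each is the 1st Saturday of its month.
January 2014 — 1st Saturday is January 4, 2014.
February 2014 — 1st Saturday is February 1, 2014.
1st Saturday of March 2014: March 1, 2014.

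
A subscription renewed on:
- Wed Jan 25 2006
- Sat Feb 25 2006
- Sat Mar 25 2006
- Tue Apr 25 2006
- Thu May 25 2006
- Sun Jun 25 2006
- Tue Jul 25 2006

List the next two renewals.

The day-of-month is always 25 (31, 28, 31, 30, 31, 30 days between events).
So this recurs on the 25th of each month.
Next: August 2006 → Fri Aug 25 2006.
September 2006: Mon Sep 25 2006.

Fri Aug 25 2006, Mon Sep 25 2006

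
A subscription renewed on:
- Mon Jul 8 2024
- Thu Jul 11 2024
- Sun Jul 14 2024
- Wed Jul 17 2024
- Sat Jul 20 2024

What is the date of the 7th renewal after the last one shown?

Sat Aug 10 2024

Gaps between consecutive events: 3, 3, 3, 3 days — a constant 3-day interval.
Sat Jul 20 2024 + 3 days = Tue Jul 23 2024.
Tue Jul 23 2024 + 3 days = Fri Jul 26 2024.
Fri Jul 26 2024 + 3 days = Mon Jul 29 2024.
Mon Jul 29 2024 + 3 days = Thu Aug 1 2024.
Thu Aug 1 2024 + 3 days = Sun Aug 4 2024.
Sun Aug 4 2024 + 3 days = Wed Aug 7 2024.
Wed Aug 7 2024 + 3 days = Sat Aug 10 2024.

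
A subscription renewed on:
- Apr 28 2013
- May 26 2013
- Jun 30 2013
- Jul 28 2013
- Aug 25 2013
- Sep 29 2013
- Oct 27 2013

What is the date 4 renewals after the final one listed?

Feb 23 2014

All Sundays; the gaps (28, 35, 28, 28, 35, 28) vary with month length.
This is the last Sunday of each month.
November 2013 ends with Sunday Nov 24 2013.
December 2013 ends with Sunday Dec 29 2013.
January 2014 ends with Sunday Jan 26 2014.
Last Sunday of February 2014: Feb 23 2014.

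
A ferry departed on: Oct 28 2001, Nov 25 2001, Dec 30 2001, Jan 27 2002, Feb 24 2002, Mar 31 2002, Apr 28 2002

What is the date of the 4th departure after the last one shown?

Every date is a Sunday; gaps 28, 35, 28, 28, 35, 28 days.
Each is the last Sunday of its month (at least one falls on the 29th or later, ruling out '4th Sunday').
Last Sunday of May 2002: May 26 2002.
Last Sunday of June 2002: Jun 30 2002.
July 2002 ends with Sunday Jul 28 2002.
August 2002 ends with Sunday Aug 25 2002.

Aug 25 2002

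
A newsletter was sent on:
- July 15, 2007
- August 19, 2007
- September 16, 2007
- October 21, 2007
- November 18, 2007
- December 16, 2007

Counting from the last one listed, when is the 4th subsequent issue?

These are Sundays at 28- or 35-day spacing (35, 28, 35, 28, 28).
The pattern: 3rd Sunday of the month.
January 2008 — 3rd Sunday is January 20, 2008.
3rd Sunday of February 2008: February 17, 2008.
March 2008 — 3rd Sunday is March 16, 2008.
April 2008 — 3rd Sunday is April 20, 2008.

April 20, 2008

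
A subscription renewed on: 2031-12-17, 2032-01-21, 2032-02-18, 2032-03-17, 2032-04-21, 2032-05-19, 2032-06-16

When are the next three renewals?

Gaps: 35, 28, 28, 35, 28, 28 days — a mix of 28 and 35. Every date is a Wednesday.
Each is the 3rd Wednesday of its month.
3rd Wednesday of July 2032: 2032-07-21.
August 2032 — 3rd Wednesday is 2032-08-18.
3rd Wednesday of September 2032: 2032-09-15.

2032-07-21, 2032-08-18, 2032-09-15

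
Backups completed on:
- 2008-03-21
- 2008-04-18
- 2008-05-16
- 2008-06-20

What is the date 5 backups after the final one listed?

These are Fridays at 28- or 35-day spacing (28, 28, 35).
The pattern: 3rd Friday of the month.
3rd Friday of July 2008: 2008-07-18.
3rd Friday of August 2008: 2008-08-15.
3rd Friday of September 2008: 2008-09-19.
3rd Friday of October 2008: 2008-10-17.
3rd Friday of November 2008: 2008-11-21.

2008-11-21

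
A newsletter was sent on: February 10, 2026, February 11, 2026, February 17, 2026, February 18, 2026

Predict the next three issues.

February 24, 2026; February 25, 2026; March 3, 2026

Gaps: 1, 6, 1 days — not constant, but cyclic with period 2.
The events fall on every Tuesday and Wednesday.
Next Tuesday: February 24, 2026.
Next Wednesday: February 25, 2026.
The following Tuesday is March 3, 2026.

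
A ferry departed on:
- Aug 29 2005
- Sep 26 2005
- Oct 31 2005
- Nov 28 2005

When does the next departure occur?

Every date is a Monday; gaps 28, 35, 28 days.
Each is the last Monday of its month (at least one falls on the 29th or later, ruling out '4th Monday').
December 2005 ends with Monday Dec 26 2005.

Dec 26 2005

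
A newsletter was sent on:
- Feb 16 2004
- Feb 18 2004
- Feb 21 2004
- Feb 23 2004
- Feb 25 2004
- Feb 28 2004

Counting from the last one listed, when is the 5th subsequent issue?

The gap pattern 2, 3, 2, 2, 3 repeats every 3 events.
These are the Mondays, Wednesdays and Saturdays of each week.
Next Monday: Mar 1 2004.
The following Wednesday is Mar 3 2004.
Next Saturday: Mar 6 2004.
The following Monday is Mar 8 2004.
Next Wednesday: Mar 10 2004.

Mar 10 2004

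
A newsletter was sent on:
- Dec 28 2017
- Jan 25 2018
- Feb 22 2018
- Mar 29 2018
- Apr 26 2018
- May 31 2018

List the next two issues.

Jun 28 2018, Jul 26 2018

Every date is a Thursday; gaps 28, 28, 35, 28, 35 days.
Each is the last Thursday of its month (at least one falls on the 29th or later, ruling out '4th Thursday').
Last Thursday of June 2018: Jun 28 2018.
July 2018 ends with Thursday Jul 26 2018.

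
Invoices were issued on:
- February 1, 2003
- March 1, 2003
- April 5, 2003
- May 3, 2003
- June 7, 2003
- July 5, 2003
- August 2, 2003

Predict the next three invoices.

September 6, 2003; October 4, 2003; November 1, 2003

Gaps: 28, 35, 28, 35, 28, 28 days — a mix of 28 and 35. Every date is a Saturday.
Each is the 1st Saturday of its month.
September 2003 — 1st Saturday is September 6, 2003.
October 2003 — 1st Saturday is October 4, 2003.
1st Saturday of November 2003: November 1, 2003.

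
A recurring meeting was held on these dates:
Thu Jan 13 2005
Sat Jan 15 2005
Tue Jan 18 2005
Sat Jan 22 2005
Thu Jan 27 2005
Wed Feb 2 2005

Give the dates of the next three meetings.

The spacing grows by 1 each time: 2, 3, 4, 5, 6 days.
Next gap: 7 days. Wed Feb 2 2005 + 7 days = Wed Feb 9 2005.
Next gap: 8 days. Wed Feb 9 2005 + 8 days = Thu Feb 17 2005.
Next gap: 9 days. Thu Feb 17 2005 + 9 days = Sat Feb 26 2005.

Wed Feb 9 2005, Thu Feb 17 2005, Sat Feb 26 2005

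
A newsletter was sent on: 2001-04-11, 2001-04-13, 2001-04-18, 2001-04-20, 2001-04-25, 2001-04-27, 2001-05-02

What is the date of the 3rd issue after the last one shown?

2001-05-11

Every event lands on a Wednesday or Friday (gaps cycle 2, 5, 2, 5, 2, 5).
So the schedule is: every Wednesday and Friday.
The following Friday is 2001-05-04.
The following Wednesday is 2001-05-09.
Next Friday: 2001-05-11.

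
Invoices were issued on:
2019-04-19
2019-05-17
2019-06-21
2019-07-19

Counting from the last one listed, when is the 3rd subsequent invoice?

These are Fridays at 28- or 35-day spacing (28, 35, 28).
The pattern: 3rd Friday of the month.
3rd Friday of August 2019: 2019-08-16.
September 2019 — 3rd Friday is 2019-09-20.
3rd Friday of October 2019: 2019-10-18.

2019-10-18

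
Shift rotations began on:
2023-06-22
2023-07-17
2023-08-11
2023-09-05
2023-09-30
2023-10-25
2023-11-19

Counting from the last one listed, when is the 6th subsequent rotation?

Every event comes 25 days after the last (25, 25, 25, 25, 25, 25).
2023-11-19 + 25 days = 2023-12-14.
2023-12-14 + 25 days = 2024-01-08.
2024-01-08 + 25 days = 2024-02-02.
2024-02-02 + 25 days = 2024-02-27.
2024-02-27 + 25 days = 2024-03-23.
2024-03-23 + 25 days = 2024-04-17.

2024-04-17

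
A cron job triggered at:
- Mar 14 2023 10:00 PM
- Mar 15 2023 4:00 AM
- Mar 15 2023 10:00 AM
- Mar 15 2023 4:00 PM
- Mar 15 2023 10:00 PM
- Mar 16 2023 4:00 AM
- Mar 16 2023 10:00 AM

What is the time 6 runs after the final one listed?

Mar 17 2023 10:00 PM

Spacing: 6, 6, 6, 6, 6, 6 h — constant 6 h.
Mar 16 2023 10:00 AM + 6 h = Mar 16 2023 4:00 PM.
Mar 16 2023 4:00 PM + 6 h = Mar 16 2023 10:00 PM.
Mar 16 2023 10:00 PM + 6 h = Mar 17 2023 4:00 AM.
Mar 17 2023 4:00 AM + 6 h = Mar 17 2023 10:00 AM.
Mar 17 2023 10:00 AM + 6 h = Mar 17 2023 4:00 PM.
Mar 17 2023 4:00 PM + 6 h = Mar 17 2023 10:00 PM.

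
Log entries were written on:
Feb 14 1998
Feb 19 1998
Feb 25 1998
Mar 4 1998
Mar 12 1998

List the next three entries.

The spacing grows by 1 each time: 5, 6, 7, 8 days.
Next gap: 9 days. Mar 12 1998 + 9 days = Mar 21 1998.
Next gap: 10 days. Mar 21 1998 + 10 days = Mar 31 1998.
Next gap: 11 days. Mar 31 1998 + 11 days = Apr 11 1998.

Mar 21 1998, Mar 31 1998, Apr 11 1998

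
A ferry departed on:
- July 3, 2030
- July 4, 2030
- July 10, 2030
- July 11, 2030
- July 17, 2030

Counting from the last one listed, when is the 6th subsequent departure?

August 7, 2030

Gaps: 1, 6, 1, 6 days — not constant, but cyclic with period 2.
The events fall on every Wednesday and Thursday.
The following Thursday is July 18, 2030.
Next Wednesday: July 24, 2030.
The following Thursday is July 25, 2030.
Next Wednesday: July 31, 2030.
Next Thursday: August 1, 2030.
The following Wednesday is August 7, 2030.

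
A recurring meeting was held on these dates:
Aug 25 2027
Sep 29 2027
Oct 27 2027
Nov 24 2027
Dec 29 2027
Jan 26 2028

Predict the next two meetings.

Feb 23 2028, Mar 29 2028

All Wednesdays; the gaps (35, 28, 28, 35, 28) vary with month length.
This is the last Wednesday of each month.
February 2028 ends with Wednesday Feb 23 2028.
Last Wednesday of March 2028: Mar 29 2028.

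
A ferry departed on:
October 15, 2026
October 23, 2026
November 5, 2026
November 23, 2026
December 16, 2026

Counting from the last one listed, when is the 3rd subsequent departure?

March 25, 2027

The spacing grows by 5 each time: 8, 13, 18, 23 days.
Next gap: 28 days. December 16, 2026 + 28 days = January 13, 2027.
Next gap: 33 days. January 13, 2027 + 33 days = February 15, 2027.
Next gap: 38 days. February 15, 2027 + 38 days = March 25, 2027.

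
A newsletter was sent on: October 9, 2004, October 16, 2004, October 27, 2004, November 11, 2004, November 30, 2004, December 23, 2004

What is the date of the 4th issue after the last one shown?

May 4, 2005

The spacing grows by 4 each time: 7, 11, 15, 19, 23 days.
Next gap: 27 days. December 23, 2004 + 27 days = January 19, 2005.
Next gap: 31 days. January 19, 2005 + 31 days = February 19, 2005.
Next gap: 35 days. February 19, 2005 + 35 days = March 26, 2005.
Next gap: 39 days. March 26, 2005 + 39 days = May 4, 2005.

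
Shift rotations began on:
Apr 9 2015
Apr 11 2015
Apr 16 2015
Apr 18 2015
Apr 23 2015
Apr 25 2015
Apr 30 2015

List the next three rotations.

May 2 2015, May 7 2015, May 9 2015

The gap pattern 2, 5, 2, 5, 2, 5 repeats every 2 events.
These are the Thursdays and Saturdays of each week.
Next Saturday: May 2 2015.
Next Thursday: May 7 2015.
The following Saturday is May 9 2015.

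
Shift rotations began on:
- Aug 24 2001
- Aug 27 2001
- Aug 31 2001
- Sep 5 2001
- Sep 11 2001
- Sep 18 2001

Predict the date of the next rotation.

Gaps: 3, 4, 5, 6, 7 days — each gap is 1 larger than the previous one.
Next gap: 8 days. Sep 18 2001 + 8 days = Sep 26 2001.

Sep 26 2001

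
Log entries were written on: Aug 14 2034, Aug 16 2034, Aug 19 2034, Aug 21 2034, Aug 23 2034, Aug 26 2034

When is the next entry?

Aug 28 2034

The gap pattern 2, 3, 2, 2, 3 repeats every 3 events.
These are the Mondays, Wednesdays and Saturdays of each week.
The following Monday is Aug 28 2034.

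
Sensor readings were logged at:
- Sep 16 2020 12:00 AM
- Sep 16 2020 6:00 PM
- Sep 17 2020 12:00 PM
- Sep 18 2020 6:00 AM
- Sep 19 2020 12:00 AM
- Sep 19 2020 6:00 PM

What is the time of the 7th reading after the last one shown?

Sep 25 2020 12:00 AM

Gaps: 18, 18, 18, 18, 18 hours — each event is 18 hours after the previous one.
Sep 19 2020 6:00 PM + 18 h = Sep 20 2020 12:00 PM.
Sep 20 2020 12:00 PM + 18 h = Sep 21 2020 6:00 AM.
Sep 21 2020 6:00 AM + 18 h = Sep 22 2020 12:00 AM.
Sep 22 2020 12:00 AM + 18 h = Sep 22 2020 6:00 PM.
Sep 22 2020 6:00 PM + 18 h = Sep 23 2020 12:00 PM.
Sep 23 2020 12:00 PM + 18 h = Sep 24 2020 6:00 AM.
Sep 24 2020 6:00 AM + 18 h = Sep 25 2020 12:00 AM.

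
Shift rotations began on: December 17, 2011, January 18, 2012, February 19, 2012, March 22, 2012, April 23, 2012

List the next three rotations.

The spacing is 32, 32, 32, 32 days — always 32 days.
April 23, 2012 + 32 days = May 25, 2012.
May 25, 2012 + 32 days = June 26, 2012.
June 26, 2012 + 32 days = July 28, 2012.

May 25, 2012; June 26, 2012; July 28, 2012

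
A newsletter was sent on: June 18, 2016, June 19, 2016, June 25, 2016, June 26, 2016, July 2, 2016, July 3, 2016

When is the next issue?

Every event lands on a Saturday or Sunday (gaps cycle 1, 6, 1, 6, 1).
So the schedule is: every Saturday and Sunday.
The following Saturday is July 9, 2016.

July 9, 2016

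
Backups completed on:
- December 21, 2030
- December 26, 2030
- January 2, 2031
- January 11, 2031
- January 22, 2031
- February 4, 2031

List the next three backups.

February 19, 2031; March 8, 2031; March 27, 2031

Gaps: 5, 7, 9, 11, 13 days — each gap is 2 larger than the previous one.
Next gap: 15 days. February 4, 2031 + 15 days = February 19, 2031.
Next gap: 17 days. February 19, 2031 + 17 days = March 8, 2031.
Next gap: 19 days. March 8, 2031 + 19 days = March 27, 2031.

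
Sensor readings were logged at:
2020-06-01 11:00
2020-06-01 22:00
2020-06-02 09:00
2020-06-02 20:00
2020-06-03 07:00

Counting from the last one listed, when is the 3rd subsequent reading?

2020-06-04 16:00

The interval is a steady 11 hours (11, 11, 11, 11).
2020-06-03 07:00 + 11 h = 2020-06-03 18:00.
2020-06-03 18:00 + 11 h = 2020-06-04 05:00.
2020-06-04 05:00 + 11 h = 2020-06-04 16:00.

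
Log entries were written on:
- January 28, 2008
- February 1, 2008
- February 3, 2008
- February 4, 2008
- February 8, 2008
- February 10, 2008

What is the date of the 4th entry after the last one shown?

Gaps: 4, 2, 1, 4, 2 days — not constant, but cyclic with period 3.
The events fall on every Monday, Friday and Sunday.
The following Monday is February 11, 2008.
Next Friday: February 15, 2008.
The following Sunday is February 17, 2008.
The following Monday is February 18, 2008.

February 18, 2008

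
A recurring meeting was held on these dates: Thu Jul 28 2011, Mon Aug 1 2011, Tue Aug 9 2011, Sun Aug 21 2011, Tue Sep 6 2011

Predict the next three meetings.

Gaps: 4, 8, 12, 16 days — each gap is 4 larger than the previous one.
Next gap: 20 days. Tue Sep 6 2011 + 20 days = Mon Sep 26 2011.
Next gap: 24 days. Mon Sep 26 2011 + 24 days = Thu Oct 20 2011.
Next gap: 28 days. Thu Oct 20 2011 + 28 days = Thu Nov 17 2011.

Mon Sep 26 2011, Thu Oct 20 2011, Thu Nov 17 2011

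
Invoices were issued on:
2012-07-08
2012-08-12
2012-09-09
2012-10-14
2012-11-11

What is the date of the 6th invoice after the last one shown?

These are Sundays at 28- or 35-day spacing (35, 28, 35, 28).
The pattern: 2nd Sunday of the month.
December 2012 — 2nd Sunday is 2012-12-09.
January 2013 — 2nd Sunday is 2013-01-13.
2nd Sunday of February 2013: 2013-02-10.
March 2013 — 2nd Sunday is 2013-03-10.
2nd Sunday of April 2013: 2013-04-14.
2nd Sunday of May 2013: 2013-05-12.

2013-05-12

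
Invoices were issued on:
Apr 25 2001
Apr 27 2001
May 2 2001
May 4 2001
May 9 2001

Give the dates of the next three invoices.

The gap pattern 2, 5, 2, 5 repeats every 2 events.
These are the Wednesdays and Fridays of each week.
Next Friday: May 11 2001.
The following Wednesday is May 16 2001.
Next Friday: May 18 2001.

May 11 2001, May 16 2001, May 18 2001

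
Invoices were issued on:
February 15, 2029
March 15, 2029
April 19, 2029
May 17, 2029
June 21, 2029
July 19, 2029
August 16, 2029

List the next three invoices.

September 20, 2029; October 18, 2029; November 15, 2029

These are Thursdays at 28- or 35-day spacing (28, 35, 28, 35, 28, 28).
The pattern: 3rd Thursday of the month.
September 2029 — 3rd Thursday is September 20, 2029.
3rd Thursday of October 2029: October 18, 2029.
3rd Thursday of November 2029: November 15, 2029.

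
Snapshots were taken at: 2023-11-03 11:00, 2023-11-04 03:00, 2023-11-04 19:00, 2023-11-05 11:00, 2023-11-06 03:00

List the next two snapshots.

2023-11-06 19:00, 2023-11-07 11:00

The interval is a steady 16 hours (16, 16, 16, 16).
2023-11-06 03:00 + 16 h = 2023-11-06 19:00.
2023-11-06 19:00 + 16 h = 2023-11-07 11:00.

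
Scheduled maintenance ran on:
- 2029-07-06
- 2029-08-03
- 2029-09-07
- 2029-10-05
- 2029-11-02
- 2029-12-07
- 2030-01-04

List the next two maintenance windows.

2030-02-01, 2030-03-01

These are Fridays at 28- or 35-day spacing (28, 35, 28, 28, 35, 28).
The pattern: 1st Friday of the month.
1st Friday of February 2030: 2030-02-01.
March 2030 — 1st Friday is 2030-03-01.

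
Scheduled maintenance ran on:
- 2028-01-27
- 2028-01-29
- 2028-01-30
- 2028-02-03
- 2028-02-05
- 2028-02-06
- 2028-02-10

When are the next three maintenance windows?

2028-02-12, 2028-02-13, 2028-02-17

Every event lands on a Thursday or Saturday or Sunday (gaps cycle 2, 1, 4, 2, 1, 4).
So the schedule is: every Thursday, Saturday and Sunday.
Next Saturday: 2028-02-12.
The following Sunday is 2028-02-13.
Next Thursday: 2028-02-17.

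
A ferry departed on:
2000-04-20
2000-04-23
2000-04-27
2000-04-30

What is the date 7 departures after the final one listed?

Every event lands on a Thursday or Sunday (gaps cycle 3, 4, 3).
So the schedule is: every Thursday and Sunday.
Next Thursday: 2000-05-04.
The following Sunday is 2000-05-07.
The following Thursday is 2000-05-11.
The following Sunday is 2000-05-14.
The following Thursday is 2000-05-18.
The following Sunday is 2000-05-21.
The following Thursday is 2000-05-25.

2000-05-25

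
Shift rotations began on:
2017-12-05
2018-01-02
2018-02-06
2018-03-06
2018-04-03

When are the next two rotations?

All dates are Tuesdays, 28, 35, 28, 28 days apart.
Specifically, the 1st Tuesday of each month.
May 2018 — 1st Tuesday is 2018-05-01.
1st Tuesday of June 2018: 2018-06-05.

2018-05-01, 2018-06-05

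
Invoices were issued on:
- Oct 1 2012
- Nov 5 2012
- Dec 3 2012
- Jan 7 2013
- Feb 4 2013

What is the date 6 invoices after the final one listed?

Aug 5 2013

Gaps: 35, 28, 35, 28 days — a mix of 28 and 35. Every date is a Monday.
Each is the 1st Monday of its month.
1st Monday of March 2013: Mar 4 2013.
April 2013 — 1st Monday is Apr 1 2013.
May 2013 — 1st Monday is May 6 2013.
1st Monday of June 2013: Jun 3 2013.
July 2013 — 1st Monday is Jul 1 2013.
1st Monday of August 2013: Aug 5 2013.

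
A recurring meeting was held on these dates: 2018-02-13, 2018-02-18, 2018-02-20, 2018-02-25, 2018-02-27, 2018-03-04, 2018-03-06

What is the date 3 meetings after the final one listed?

2018-03-18

The gap pattern 5, 2, 5, 2, 5, 2 repeats every 2 events.
These are the Tuesdays and Sundays of each week.
Next Sunday: 2018-03-11.
Next Tuesday: 2018-03-13.
The following Sunday is 2018-03-18.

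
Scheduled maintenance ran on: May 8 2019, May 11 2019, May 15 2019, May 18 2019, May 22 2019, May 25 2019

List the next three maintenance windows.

May 29 2019, Jun 1 2019, Jun 5 2019

Gaps: 3, 4, 3, 4, 3 days — not constant, but cyclic with period 2.
The events fall on every Wednesday and Saturday.
The following Wednesday is May 29 2019.
The following Saturday is Jun 1 2019.
Next Wednesday: Jun 5 2019.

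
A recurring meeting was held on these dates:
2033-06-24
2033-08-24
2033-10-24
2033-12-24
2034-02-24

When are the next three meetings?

2034-04-24, 2034-06-24, 2034-08-24

Each date is the 24th; the gaps (61, 61, 61, 62) track the month lengths.
The rule is the 24th of every 2 months.
April 2034: 2034-04-24.
June 2034: 2034-06-24.
Next: August 2034 → 2034-08-24.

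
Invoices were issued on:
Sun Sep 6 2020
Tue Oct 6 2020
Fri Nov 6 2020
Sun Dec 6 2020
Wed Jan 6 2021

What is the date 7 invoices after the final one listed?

Fri Aug 6 2021

Gaps: 30, 31, 30, 31 days — not constant. Every event is on the 6th of the month.
Pattern: the 6th of each month.
Next: February 2021 → Sat Feb 6 2021.
March 2021: Sat Mar 6 2021.
April 2021: Tue Apr 6 2021.
Next: May 2021 → Thu May 6 2021.
Next: June 2021 → Sun Jun 6 2021.
July 2021: Tue Jul 6 2021.
August 2021: Fri Aug 6 2021.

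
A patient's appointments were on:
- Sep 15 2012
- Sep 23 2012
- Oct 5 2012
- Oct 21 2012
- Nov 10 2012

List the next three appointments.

Intervals are 8, 12, 16, 20 days — an arithmetic progression with common difference 4.
Next gap: 24 days. Nov 10 2012 + 24 days = Dec 4 2012.
Next gap: 28 days. Dec 4 2012 + 28 days = Jan 1 2013.
Next gap: 32 days. Jan 1 2013 + 32 days = Feb 2 2013.

Dec 4 2012, Jan 1 2013, Feb 2 2013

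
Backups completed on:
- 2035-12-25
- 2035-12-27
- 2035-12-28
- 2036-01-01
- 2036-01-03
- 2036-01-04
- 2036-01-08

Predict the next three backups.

The gap pattern 2, 1, 4, 2, 1, 4 repeats every 3 events.
These are the Tuesdays, Thursdays and Fridays of each week.
Next Thursday: 2036-01-10.
Next Friday: 2036-01-11.
Next Tuesday: 2036-01-15.

2036-01-10, 2036-01-11, 2036-01-15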